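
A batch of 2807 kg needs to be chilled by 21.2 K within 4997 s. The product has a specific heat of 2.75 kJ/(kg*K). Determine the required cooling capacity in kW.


Q = m * cp * dT / t
Q = 2807 * 2.75 * 21.2 / 4997
Q = 32.749 kW

32.749


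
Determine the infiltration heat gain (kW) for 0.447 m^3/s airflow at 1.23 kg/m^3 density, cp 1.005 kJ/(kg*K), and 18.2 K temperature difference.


Q = V_dot * rho * cp * dT
Q = 0.447 * 1.23 * 1.005 * 18.2
Q = 10.057 kW

10.057


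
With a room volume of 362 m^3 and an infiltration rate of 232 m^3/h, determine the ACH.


ACH = flow / volume
ACH = 232 / 362
ACH = 0.641

0.641


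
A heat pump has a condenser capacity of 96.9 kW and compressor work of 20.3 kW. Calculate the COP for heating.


COP_hp = Q_cond / W
COP_hp = 96.9 / 20.3
COP_hp = 4.773

4.773


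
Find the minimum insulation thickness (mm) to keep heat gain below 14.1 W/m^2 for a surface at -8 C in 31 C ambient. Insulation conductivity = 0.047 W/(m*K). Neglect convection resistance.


dT = 31 - (-8) = 39 K
thickness = k * dT / q_max * 1000
thickness = 0.047 * 39 / 14.1 * 1000
thickness = 130.0 mm

130.0


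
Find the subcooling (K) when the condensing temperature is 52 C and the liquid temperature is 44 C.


Subcooling = T_cond - T_liquid
Subcooling = 52 - 44
Subcooling = 8 K

8


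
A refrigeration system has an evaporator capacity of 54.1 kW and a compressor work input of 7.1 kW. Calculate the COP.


COP = Q_evap / W
COP = 54.1 / 7.1
COP = 7.62

7.62


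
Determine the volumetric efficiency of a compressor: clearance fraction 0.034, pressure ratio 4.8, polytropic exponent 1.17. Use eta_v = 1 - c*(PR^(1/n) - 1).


PR^(1/n) = 4.8^(1/1.17) = 3.8217077
eta_v = 1 - 0.034 * (3.8217077 - 1)
eta_v = 0.9041

0.9041


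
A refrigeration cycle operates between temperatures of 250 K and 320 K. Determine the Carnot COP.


dT = 320 - 250 = 70 K
COP_carnot = T_cold / dT = 250 / 70
COP_carnot = 3.571

3.571


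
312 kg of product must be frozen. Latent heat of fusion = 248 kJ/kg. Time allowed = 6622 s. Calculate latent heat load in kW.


Q_lat = m * h_fg / t
Q_lat = 312 * 248 / 6622
Q_lat = 11.68 kW

11.68


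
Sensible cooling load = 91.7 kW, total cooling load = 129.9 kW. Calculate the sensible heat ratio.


SHR = Q_sensible / Q_total
SHR = 91.7 / 129.9
SHR = 0.706

0.706


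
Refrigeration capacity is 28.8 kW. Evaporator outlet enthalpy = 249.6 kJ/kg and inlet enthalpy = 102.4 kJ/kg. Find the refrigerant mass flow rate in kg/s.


dh = 249.6 - 102.4 = 147.2 kJ/kg
m_dot = Q / dh = 28.8 / 147.2 = 0.1957 kg/s

0.1957


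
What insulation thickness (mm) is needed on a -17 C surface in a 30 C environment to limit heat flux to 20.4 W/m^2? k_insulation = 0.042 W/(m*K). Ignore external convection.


dT = 30 - (-17) = 47 K
thickness = k * dT / q_max * 1000
thickness = 0.042 * 47 / 20.4 * 1000
thickness = 96.8 mm

96.8


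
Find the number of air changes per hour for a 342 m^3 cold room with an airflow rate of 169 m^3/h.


ACH = flow / volume
ACH = 169 / 342
ACH = 0.494

0.494


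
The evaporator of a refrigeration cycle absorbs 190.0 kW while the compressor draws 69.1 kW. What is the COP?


COP = Q_evap / W
COP = 190.0 / 69.1
COP = 2.75

2.75


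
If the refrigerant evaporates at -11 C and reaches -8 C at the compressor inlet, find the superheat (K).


Superheat = T_suction - T_evap
Superheat = -8 - (-11)
Superheat = 3 K

3


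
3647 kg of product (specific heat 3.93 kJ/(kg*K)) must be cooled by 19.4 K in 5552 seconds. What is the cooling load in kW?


Q = m * cp * dT / t
Q = 3647 * 3.93 * 19.4 / 5552
Q = 50.082 kW

50.082


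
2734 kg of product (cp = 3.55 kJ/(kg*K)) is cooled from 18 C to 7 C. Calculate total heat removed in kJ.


dT = 18 - (7) = 11 K
Q = m * cp * dT = 2734 * 3.55 * 11
Q = 106763 kJ

106763


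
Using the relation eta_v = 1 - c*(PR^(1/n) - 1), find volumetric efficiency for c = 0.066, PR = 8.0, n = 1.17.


PR^(1/n) = 8.0^(1/1.17) = 5.91387014
eta_v = 1 - 0.066 * (5.91387014 - 1)
eta_v = 0.6757

0.6757


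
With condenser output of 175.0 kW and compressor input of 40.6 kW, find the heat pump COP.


COP_hp = Q_cond / W
COP_hp = 175.0 / 40.6
COP_hp = 4.31

4.31


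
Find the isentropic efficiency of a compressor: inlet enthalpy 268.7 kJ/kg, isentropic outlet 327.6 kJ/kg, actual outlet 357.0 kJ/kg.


dh_ideal = 327.6 - 268.7 = 58.9 kJ/kg
dh_actual = 357.0 - 268.7 = 88.3 kJ/kg
eta_s = dh_ideal / dh_actual = 58.9 / 88.3
eta_s = 0.667

0.667


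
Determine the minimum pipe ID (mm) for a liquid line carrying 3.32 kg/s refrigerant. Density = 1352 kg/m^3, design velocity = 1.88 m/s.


A = m_dot / (rho * v) = 3.32 / (1352 * 1.88) = 0.001306181543 m^2
d = sqrt(4*A/pi) * 1000
d = 40.8 mm

40.8


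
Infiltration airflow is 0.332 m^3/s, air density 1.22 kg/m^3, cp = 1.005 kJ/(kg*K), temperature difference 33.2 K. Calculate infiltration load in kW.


Q = V_dot * rho * cp * dT
Q = 0.332 * 1.22 * 1.005 * 33.2
Q = 13.515 kW

13.515


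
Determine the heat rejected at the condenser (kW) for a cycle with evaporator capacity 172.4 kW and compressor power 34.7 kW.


Q_cond = Q_evap + W
Q_cond = 172.4 + 34.7
Q_cond = 207.1 kW

207.1


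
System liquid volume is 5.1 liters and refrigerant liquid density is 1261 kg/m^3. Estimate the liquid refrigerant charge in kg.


Charge = V * rho / 1000
Charge = 5.1 * 1261 / 1000
Charge = 6.43 kg

6.43


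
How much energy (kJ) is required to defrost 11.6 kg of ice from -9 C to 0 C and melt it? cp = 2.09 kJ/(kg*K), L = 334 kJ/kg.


Sensible heat = cp * dT = 2.09 * 9 = 18.81 kJ/kg
Total per kg = 18.81 + 334 = 352.81 kJ/kg
Q = m * total = 11.6 * 352.81
Q = 4092.6 kJ

4092.6


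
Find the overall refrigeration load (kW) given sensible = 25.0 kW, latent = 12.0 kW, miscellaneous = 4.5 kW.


Q_total = Q_s + Q_l + Q_misc
Q_total = 25.0 + 12.0 + 4.5
Q_total = 41.5 kW

41.5


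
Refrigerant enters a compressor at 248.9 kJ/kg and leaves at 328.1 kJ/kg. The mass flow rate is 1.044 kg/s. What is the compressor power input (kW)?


dh = 328.1 - 248.9 = 79.2 kJ/kg
W = m_dot * dh = 1.044 * 79.2 = 82.68 kW

82.68


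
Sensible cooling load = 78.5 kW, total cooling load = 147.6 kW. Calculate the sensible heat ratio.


SHR = Q_sensible / Q_total
SHR = 78.5 / 147.6
SHR = 0.532

0.532


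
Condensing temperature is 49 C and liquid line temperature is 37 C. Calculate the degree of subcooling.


Subcooling = T_cond - T_liquid
Subcooling = 49 - 37
Subcooling = 12 K

12


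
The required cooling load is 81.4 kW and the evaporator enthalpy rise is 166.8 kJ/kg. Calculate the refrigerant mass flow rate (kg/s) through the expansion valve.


m_dot = Q / dh
m_dot = 81.4 / 166.8
m_dot = 0.488 kg/s

0.488


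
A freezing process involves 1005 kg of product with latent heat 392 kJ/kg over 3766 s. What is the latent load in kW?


Q_lat = m * h_fg / t
Q_lat = 1005 * 392 / 3766
Q_lat = 104.61 kW

104.61


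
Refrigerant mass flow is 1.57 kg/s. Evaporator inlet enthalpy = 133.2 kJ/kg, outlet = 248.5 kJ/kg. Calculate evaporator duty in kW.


dh = 248.5 - 133.2 = 115.3 kJ/kg
Q_evap = m_dot * dh = 1.57 * 115.3
Q_evap = 181.02 kW

181.02


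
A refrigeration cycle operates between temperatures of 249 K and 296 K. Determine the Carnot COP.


dT = 296 - 249 = 47 K
COP_carnot = T_cold / dT = 249 / 47
COP_carnot = 5.298

5.298


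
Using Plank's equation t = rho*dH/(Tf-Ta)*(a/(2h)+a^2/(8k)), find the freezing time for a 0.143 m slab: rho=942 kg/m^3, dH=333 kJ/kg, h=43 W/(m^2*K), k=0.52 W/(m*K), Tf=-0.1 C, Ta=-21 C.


dT = -0.1 - (-21) = 20.9 K
term1 = a/(2h) = 0.143/(2*43) = 0.001662790698
term2 = a^2/(8k) = 0.143^2/(8*0.52) = 0.004915625
t = rho*dH*1000/dT * (term1 + term2)
t = 942*333*1000/20.9 * (0.001662790698 + 0.004915625)
t = 98735 s

98735


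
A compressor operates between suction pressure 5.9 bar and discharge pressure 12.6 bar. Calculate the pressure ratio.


PR = P_high / P_low
PR = 12.6 / 5.9
PR = 2.136

2.136


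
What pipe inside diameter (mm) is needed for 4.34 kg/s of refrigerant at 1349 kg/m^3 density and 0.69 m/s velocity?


A = m_dot / (rho * v) = 4.34 / (1349 * 0.69) = 0.004662605688 m^2
d = sqrt(4*A/pi) * 1000
d = 77.0 mm

77.0


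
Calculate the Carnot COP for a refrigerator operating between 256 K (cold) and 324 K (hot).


dT = 324 - 256 = 68 K
COP_carnot = T_cold / dT = 256 / 68
COP_carnot = 3.765

3.765


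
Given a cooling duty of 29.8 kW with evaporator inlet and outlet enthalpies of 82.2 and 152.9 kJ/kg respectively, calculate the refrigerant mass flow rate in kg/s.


dh = 152.9 - 82.2 = 70.7 kJ/kg
m_dot = Q / dh = 29.8 / 70.7 = 0.4215 kg/s

0.4215


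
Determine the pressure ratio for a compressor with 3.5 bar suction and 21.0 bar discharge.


PR = P_high / P_low
PR = 21.0 / 3.5
PR = 6.0

6.0


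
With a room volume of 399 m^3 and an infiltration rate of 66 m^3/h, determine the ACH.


ACH = flow / volume
ACH = 66 / 399
ACH = 0.165

0.165


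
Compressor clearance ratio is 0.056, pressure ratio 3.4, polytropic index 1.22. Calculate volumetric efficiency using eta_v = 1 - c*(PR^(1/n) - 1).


PR^(1/n) = 3.4^(1/1.22) = 2.7267069
eta_v = 1 - 0.056 * (2.7267069 - 1)
eta_v = 0.9033

0.9033


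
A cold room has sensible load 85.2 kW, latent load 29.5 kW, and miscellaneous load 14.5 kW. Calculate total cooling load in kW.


Q_total = Q_s + Q_l + Q_misc
Q_total = 85.2 + 29.5 + 14.5
Q_total = 129.2 kW

129.2


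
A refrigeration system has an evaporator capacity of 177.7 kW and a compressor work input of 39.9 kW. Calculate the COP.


COP = Q_evap / W
COP = 177.7 / 39.9
COP = 4.454

4.454


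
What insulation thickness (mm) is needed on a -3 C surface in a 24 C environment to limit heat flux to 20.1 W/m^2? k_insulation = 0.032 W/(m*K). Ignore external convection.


dT = 24 - (-3) = 27 K
thickness = k * dT / q_max * 1000
thickness = 0.032 * 27 / 20.1 * 1000
thickness = 43.0 mm

43.0


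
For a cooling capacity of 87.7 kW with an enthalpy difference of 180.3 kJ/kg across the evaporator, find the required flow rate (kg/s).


m_dot = Q / dh
m_dot = 87.7 / 180.3
m_dot = 0.4864 kg/s

0.4864


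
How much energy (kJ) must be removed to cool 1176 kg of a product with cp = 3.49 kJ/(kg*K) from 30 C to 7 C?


dT = 30 - (7) = 23 K
Q = m * cp * dT = 1176 * 3.49 * 23
Q = 94398 kJ

94398


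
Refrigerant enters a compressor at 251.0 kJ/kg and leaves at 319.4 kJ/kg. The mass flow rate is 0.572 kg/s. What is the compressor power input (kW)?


dh = 319.4 - 251.0 = 68.4 kJ/kg
W = m_dot * dh = 0.572 * 68.4 = 39.12 kW

39.12


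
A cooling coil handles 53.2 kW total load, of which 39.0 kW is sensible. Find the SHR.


SHR = Q_sensible / Q_total
SHR = 39.0 / 53.2
SHR = 0.733

0.733


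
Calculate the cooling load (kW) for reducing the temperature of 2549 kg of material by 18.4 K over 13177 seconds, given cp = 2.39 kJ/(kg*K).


Q = m * cp * dT / t
Q = 2549 * 2.39 * 18.4 / 13177
Q = 8.507 kW

8.507


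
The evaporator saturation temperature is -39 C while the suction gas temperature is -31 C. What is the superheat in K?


Superheat = T_suction - T_evap
Superheat = -31 - (-39)
Superheat = 8 K

8


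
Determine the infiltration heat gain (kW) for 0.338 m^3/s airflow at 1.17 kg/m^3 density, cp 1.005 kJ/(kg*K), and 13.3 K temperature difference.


Q = V_dot * rho * cp * dT
Q = 0.338 * 1.17 * 1.005 * 13.3
Q = 5.286 kW

5.286


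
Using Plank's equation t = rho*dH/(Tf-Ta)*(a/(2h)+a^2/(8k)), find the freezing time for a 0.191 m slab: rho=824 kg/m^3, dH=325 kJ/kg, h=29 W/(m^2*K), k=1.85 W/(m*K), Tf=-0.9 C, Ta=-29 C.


dT = -0.9 - (-29) = 28.1 K
term1 = a/(2h) = 0.191/(2*29) = 0.003293103448
term2 = a^2/(8k) = 0.191^2/(8*1.85) = 0.002464932432
t = rho*dH*1000/dT * (term1 + term2)
t = 824*325*1000/28.1 * (0.003293103448 + 0.002464932432)
t = 54876 s

54876


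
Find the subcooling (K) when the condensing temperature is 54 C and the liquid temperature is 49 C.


Subcooling = T_cond - T_liquid
Subcooling = 54 - 49
Subcooling = 5 K

5


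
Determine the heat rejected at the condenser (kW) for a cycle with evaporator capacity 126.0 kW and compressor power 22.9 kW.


Q_cond = Q_evap + W
Q_cond = 126.0 + 22.9
Q_cond = 148.9 kW

148.9


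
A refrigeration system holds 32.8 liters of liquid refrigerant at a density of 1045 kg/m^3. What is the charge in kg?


Charge = V * rho / 1000
Charge = 32.8 * 1045 / 1000
Charge = 34.28 kg

34.28


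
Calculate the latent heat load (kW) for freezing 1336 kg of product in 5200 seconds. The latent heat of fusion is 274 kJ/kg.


Q_lat = m * h_fg / t
Q_lat = 1336 * 274 / 5200
Q_lat = 70.4 kW

70.4


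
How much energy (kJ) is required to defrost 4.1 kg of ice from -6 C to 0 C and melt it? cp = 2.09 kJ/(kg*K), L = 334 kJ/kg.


Sensible heat = cp * dT = 2.09 * 6 = 12.54 kJ/kg
Total per kg = 12.54 + 334 = 346.54 kJ/kg
Q = m * total = 4.1 * 346.54
Q = 1420.8 kJ

1420.8


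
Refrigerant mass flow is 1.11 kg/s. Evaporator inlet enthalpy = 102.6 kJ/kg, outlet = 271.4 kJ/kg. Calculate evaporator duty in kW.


dh = 271.4 - 102.6 = 168.8 kJ/kg
Q_evap = m_dot * dh = 1.11 * 168.8
Q_evap = 187.37 kW

187.37


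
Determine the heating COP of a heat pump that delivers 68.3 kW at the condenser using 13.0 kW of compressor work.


COP_hp = Q_cond / W
COP_hp = 68.3 / 13.0
COP_hp = 5.254

5.254


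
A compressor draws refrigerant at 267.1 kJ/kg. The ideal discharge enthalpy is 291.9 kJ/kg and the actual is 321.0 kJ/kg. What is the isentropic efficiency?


dh_ideal = 291.9 - 267.1 = 24.8 kJ/kg
dh_actual = 321.0 - 267.1 = 53.9 kJ/kg
eta_s = dh_ideal / dh_actual = 24.8 / 53.9
eta_s = 0.4601

0.4601


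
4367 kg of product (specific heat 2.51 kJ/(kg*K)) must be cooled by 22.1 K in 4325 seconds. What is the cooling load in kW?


Q = m * cp * dT / t
Q = 4367 * 2.51 * 22.1 / 4325
Q = 56.01 kW

56.01


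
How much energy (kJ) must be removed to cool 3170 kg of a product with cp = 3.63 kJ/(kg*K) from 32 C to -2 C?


dT = 32 - (-2) = 34 K
Q = m * cp * dT = 3170 * 3.63 * 34
Q = 391241 kJ

391241


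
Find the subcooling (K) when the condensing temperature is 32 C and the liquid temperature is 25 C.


Subcooling = T_cond - T_liquid
Subcooling = 32 - 25
Subcooling = 7 K

7


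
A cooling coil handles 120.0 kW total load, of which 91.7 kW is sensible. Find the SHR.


SHR = Q_sensible / Q_total
SHR = 91.7 / 120.0
SHR = 0.764

0.764


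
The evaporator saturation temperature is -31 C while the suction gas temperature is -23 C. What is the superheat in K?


Superheat = T_suction - T_evap
Superheat = -23 - (-31)
Superheat = 8 K

8


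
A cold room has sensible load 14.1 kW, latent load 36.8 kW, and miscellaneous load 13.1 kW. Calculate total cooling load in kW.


Q_total = Q_s + Q_l + Q_misc
Q_total = 14.1 + 36.8 + 13.1
Q_total = 64.0 kW

64.0


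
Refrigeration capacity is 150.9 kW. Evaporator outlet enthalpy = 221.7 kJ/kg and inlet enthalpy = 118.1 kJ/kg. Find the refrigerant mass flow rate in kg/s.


dh = 221.7 - 118.1 = 103.6 kJ/kg
m_dot = Q / dh = 150.9 / 103.6 = 1.4566 kg/s

1.4566


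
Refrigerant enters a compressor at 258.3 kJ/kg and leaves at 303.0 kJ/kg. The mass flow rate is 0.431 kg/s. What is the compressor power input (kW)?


dh = 303.0 - 258.3 = 44.7 kJ/kg
W = m_dot * dh = 0.431 * 44.7 = 19.27 kW

19.27


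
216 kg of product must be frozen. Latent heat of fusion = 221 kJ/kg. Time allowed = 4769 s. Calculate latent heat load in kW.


Q_lat = m * h_fg / t
Q_lat = 216 * 221 / 4769
Q_lat = 10.01 kW

10.01


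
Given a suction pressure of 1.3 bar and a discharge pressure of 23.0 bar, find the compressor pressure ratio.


PR = P_high / P_low
PR = 23.0 / 1.3
PR = 17.692

17.692


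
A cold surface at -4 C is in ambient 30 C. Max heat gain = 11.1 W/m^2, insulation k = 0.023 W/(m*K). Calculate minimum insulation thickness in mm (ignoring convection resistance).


dT = 30 - (-4) = 34 K
thickness = k * dT / q_max * 1000
thickness = 0.023 * 34 / 11.1 * 1000
thickness = 70.5 mm

70.5


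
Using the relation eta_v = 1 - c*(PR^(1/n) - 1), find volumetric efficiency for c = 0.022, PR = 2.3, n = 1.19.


PR^(1/n) = 2.3^(1/1.19) = 2.01359893
eta_v = 1 - 0.022 * (2.01359893 - 1)
eta_v = 0.9777

0.9777


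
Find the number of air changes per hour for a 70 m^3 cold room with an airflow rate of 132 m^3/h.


ACH = flow / volume
ACH = 132 / 70
ACH = 1.886

1.886


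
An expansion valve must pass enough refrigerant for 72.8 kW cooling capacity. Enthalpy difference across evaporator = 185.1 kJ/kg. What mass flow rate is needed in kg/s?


m_dot = Q / dh
m_dot = 72.8 / 185.1
m_dot = 0.3933 kg/s

0.3933


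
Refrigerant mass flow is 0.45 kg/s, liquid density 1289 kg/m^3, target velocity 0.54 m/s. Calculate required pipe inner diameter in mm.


A = m_dot / (rho * v) = 0.45 / (1289 * 0.54) = 0.0006464959917 m^2
d = sqrt(4*A/pi) * 1000
d = 28.7 mm

28.7


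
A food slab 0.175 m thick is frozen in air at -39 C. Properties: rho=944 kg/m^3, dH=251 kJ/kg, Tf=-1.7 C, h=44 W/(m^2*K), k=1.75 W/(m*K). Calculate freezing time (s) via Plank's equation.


dT = -1.7 - (-39) = 37.3 K
term1 = a/(2h) = 0.175/(2*44) = 0.001988636364
term2 = a^2/(8k) = 0.175^2/(8*1.75) = 0.0021875
t = rho*dH*1000/dT * (term1 + term2)
t = 944*251*1000/37.3 * (0.001988636364 + 0.0021875)
t = 26528 s

26528


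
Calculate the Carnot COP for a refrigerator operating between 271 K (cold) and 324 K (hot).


dT = 324 - 271 = 53 K
COP_carnot = T_cold / dT = 271 / 53
COP_carnot = 5.113

5.113


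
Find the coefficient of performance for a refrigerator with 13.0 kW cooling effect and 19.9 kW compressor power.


COP = Q_evap / W
COP = 13.0 / 19.9
COP = 0.653

0.653


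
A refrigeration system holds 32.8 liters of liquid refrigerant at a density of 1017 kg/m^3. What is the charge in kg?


Charge = V * rho / 1000
Charge = 32.8 * 1017 / 1000
Charge = 33.36 kg

33.36


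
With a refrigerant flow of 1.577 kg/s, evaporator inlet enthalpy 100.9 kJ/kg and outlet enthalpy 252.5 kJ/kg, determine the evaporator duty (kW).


dh = 252.5 - 100.9 = 151.6 kJ/kg
Q_evap = m_dot * dh = 1.577 * 151.6
Q_evap = 239.07 kW

239.07


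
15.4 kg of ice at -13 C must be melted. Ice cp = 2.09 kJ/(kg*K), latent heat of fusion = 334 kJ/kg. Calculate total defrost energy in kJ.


Sensible heat = cp * dT = 2.09 * 13 = 27.17 kJ/kg
Total per kg = 27.17 + 334 = 361.17 kJ/kg
Q = m * total = 15.4 * 361.17
Q = 5562.0 kJ

5562.0


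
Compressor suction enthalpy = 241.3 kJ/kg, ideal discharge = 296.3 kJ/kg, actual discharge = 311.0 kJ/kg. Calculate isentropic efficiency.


dh_ideal = 296.3 - 241.3 = 55.0 kJ/kg
dh_actual = 311.0 - 241.3 = 69.7 kJ/kg
eta_s = dh_ideal / dh_actual = 55.0 / 69.7
eta_s = 0.7891

0.7891


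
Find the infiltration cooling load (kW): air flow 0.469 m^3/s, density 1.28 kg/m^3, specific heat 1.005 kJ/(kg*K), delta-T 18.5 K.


Q = V_dot * rho * cp * dT
Q = 0.469 * 1.28 * 1.005 * 18.5
Q = 11.161 kW

11.161


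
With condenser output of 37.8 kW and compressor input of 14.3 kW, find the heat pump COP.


COP_hp = Q_cond / W
COP_hp = 37.8 / 14.3
COP_hp = 2.643

2.643


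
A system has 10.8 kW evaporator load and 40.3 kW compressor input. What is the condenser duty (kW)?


Q_cond = Q_evap + W
Q_cond = 10.8 + 40.3
Q_cond = 51.1 kW

51.1


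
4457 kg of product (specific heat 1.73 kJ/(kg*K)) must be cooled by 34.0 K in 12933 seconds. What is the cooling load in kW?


Q = m * cp * dT / t
Q = 4457 * 1.73 * 34.0 / 12933
Q = 20.271 kW

20.271


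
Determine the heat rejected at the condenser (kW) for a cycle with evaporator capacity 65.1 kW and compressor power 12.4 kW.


Q_cond = Q_evap + W
Q_cond = 65.1 + 12.4
Q_cond = 77.5 kW

77.5


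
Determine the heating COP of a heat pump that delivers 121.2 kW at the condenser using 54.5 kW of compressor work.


COP_hp = Q_cond / W
COP_hp = 121.2 / 54.5
COP_hp = 2.224

2.224


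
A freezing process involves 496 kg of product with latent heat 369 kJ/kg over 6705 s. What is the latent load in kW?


Q_lat = m * h_fg / t
Q_lat = 496 * 369 / 6705
Q_lat = 27.3 kW

27.3


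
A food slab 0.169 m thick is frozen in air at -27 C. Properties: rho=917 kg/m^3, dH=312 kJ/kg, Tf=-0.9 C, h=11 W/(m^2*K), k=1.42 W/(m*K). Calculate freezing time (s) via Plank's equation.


dT = -0.9 - (-27) = 26.1 K
term1 = a/(2h) = 0.169/(2*11) = 0.007681818182
term2 = a^2/(8k) = 0.169^2/(8*1.42) = 0.002514172535
t = rho*dH*1000/dT * (term1 + term2)
t = 917*312*1000/26.1 * (0.007681818182 + 0.002514172535)
t = 111767 s

111767


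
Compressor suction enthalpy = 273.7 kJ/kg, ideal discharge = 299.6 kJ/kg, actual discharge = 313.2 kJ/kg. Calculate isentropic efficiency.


dh_ideal = 299.6 - 273.7 = 25.9 kJ/kg
dh_actual = 313.2 - 273.7 = 39.5 kJ/kg
eta_s = dh_ideal / dh_actual = 25.9 / 39.5
eta_s = 0.6557

0.6557


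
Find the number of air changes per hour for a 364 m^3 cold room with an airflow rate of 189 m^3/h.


ACH = flow / volume
ACH = 189 / 364
ACH = 0.519

0.519


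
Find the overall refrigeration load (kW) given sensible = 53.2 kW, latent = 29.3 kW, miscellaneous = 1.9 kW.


Q_total = Q_s + Q_l + Q_misc
Q_total = 53.2 + 29.3 + 1.9
Q_total = 84.4 kW

84.4


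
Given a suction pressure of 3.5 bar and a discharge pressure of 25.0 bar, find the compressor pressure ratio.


PR = P_high / P_low
PR = 25.0 / 3.5
PR = 7.143

7.143


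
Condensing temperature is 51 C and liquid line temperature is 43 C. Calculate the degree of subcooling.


Subcooling = T_cond - T_liquid
Subcooling = 51 - 43
Subcooling = 8 K

8


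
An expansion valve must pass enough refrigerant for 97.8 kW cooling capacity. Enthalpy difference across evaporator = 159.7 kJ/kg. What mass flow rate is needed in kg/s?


m_dot = Q / dh
m_dot = 97.8 / 159.7
m_dot = 0.6124 kg/s

0.6124


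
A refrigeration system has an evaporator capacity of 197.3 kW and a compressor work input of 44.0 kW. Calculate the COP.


COP = Q_evap / W
COP = 197.3 / 44.0
COP = 4.484

4.484


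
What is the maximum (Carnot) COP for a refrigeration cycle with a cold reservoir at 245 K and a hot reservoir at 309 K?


dT = 309 - 245 = 64 K
COP_carnot = T_cold / dT = 245 / 64
COP_carnot = 3.828

3.828


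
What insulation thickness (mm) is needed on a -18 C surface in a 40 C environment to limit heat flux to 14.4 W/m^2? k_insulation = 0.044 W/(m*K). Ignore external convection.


dT = 40 - (-18) = 58 K
thickness = k * dT / q_max * 1000
thickness = 0.044 * 58 / 14.4 * 1000
thickness = 177.2 mm

177.2


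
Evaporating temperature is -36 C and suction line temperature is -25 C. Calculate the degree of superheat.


Superheat = T_suction - T_evap
Superheat = -25 - (-36)
Superheat = 11 K

11


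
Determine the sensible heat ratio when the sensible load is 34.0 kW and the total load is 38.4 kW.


SHR = Q_sensible / Q_total
SHR = 34.0 / 38.4
SHR = 0.885

0.885


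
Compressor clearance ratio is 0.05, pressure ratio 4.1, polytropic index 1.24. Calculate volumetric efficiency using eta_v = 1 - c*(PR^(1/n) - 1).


PR^(1/n) = 4.1^(1/1.24) = 3.12018633
eta_v = 1 - 0.05 * (3.12018633 - 1)
eta_v = 0.894

0.894


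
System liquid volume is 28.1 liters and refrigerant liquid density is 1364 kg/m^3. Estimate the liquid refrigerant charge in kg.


Charge = V * rho / 1000
Charge = 28.1 * 1364 / 1000
Charge = 38.33 kg

38.33


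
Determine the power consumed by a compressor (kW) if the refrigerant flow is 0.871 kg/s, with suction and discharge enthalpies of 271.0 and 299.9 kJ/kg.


dh = 299.9 - 271.0 = 28.9 kJ/kg
W = m_dot * dh = 0.871 * 28.9 = 25.17 kW

25.17


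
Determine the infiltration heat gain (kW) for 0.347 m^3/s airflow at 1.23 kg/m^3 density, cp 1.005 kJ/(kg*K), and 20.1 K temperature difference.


Q = V_dot * rho * cp * dT
Q = 0.347 * 1.23 * 1.005 * 20.1
Q = 8.622 kW

8.622


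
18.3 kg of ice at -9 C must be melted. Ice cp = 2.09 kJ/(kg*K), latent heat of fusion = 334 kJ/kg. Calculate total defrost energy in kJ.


Sensible heat = cp * dT = 2.09 * 9 = 18.81 kJ/kg
Total per kg = 18.81 + 334 = 352.81 kJ/kg
Q = m * total = 18.3 * 352.81
Q = 6456.4 kJ

6456.4


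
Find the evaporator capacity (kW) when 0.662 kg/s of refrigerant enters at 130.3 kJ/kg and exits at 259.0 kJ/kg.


dh = 259.0 - 130.3 = 128.7 kJ/kg
Q_evap = m_dot * dh = 0.662 * 128.7
Q_evap = 85.2 kW

85.2


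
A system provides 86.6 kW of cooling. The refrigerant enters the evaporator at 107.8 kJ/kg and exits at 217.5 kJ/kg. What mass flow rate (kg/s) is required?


dh = 217.5 - 107.8 = 109.7 kJ/kg
m_dot = Q / dh = 86.6 / 109.7 = 0.7894 kg/s

0.7894


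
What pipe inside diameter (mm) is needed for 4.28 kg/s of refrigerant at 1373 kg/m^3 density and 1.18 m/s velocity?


A = m_dot / (rho * v) = 4.28 / (1373 * 1.18) = 0.00264174701 m^2
d = sqrt(4*A/pi) * 1000
d = 58.0 mm

58.0


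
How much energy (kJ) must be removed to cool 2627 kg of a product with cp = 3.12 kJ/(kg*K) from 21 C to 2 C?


dT = 21 - (2) = 19 K
Q = m * cp * dT = 2627 * 3.12 * 19
Q = 155729 kJ

155729


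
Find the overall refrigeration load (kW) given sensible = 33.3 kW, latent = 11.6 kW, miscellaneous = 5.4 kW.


Q_total = Q_s + Q_l + Q_misc
Q_total = 33.3 + 11.6 + 5.4
Q_total = 50.3 kW

50.3


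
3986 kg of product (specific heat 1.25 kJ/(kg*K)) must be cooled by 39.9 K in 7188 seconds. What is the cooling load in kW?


Q = m * cp * dT / t
Q = 3986 * 1.25 * 39.9 / 7188
Q = 27.657 kW

27.657


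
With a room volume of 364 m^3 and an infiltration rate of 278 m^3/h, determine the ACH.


ACH = flow / volume
ACH = 278 / 364
ACH = 0.764

0.764


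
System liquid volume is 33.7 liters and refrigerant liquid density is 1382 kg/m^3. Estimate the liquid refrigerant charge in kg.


Charge = V * rho / 1000
Charge = 33.7 * 1382 / 1000
Charge = 46.57 kg

46.57


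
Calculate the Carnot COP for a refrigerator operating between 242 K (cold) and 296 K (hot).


dT = 296 - 242 = 54 K
COP_carnot = T_cold / dT = 242 / 54
COP_carnot = 4.481

4.481


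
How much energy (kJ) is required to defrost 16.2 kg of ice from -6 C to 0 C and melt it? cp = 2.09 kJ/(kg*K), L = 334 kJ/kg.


Sensible heat = cp * dT = 2.09 * 6 = 12.54 kJ/kg
Total per kg = 12.54 + 334 = 346.54 kJ/kg
Q = m * total = 16.2 * 346.54
Q = 5613.9 kJ

5613.9


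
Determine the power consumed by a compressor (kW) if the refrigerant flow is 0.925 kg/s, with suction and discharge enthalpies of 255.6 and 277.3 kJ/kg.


dh = 277.3 - 255.6 = 21.7 kJ/kg
W = m_dot * dh = 0.925 * 21.7 = 20.07 kW

20.07


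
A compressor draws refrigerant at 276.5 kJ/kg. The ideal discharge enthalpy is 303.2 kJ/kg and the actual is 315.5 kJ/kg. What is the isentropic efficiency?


dh_ideal = 303.2 - 276.5 = 26.7 kJ/kg
dh_actual = 315.5 - 276.5 = 39.0 kJ/kg
eta_s = dh_ideal / dh_actual = 26.7 / 39.0
eta_s = 0.6846

0.6846


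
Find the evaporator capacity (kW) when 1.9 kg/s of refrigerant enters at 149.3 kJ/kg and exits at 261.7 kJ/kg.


dh = 261.7 - 149.3 = 112.4 kJ/kg
Q_evap = m_dot * dh = 1.9 * 112.4
Q_evap = 213.56 kW

213.56


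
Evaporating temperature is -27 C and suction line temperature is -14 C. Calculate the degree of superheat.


Superheat = T_suction - T_evap
Superheat = -14 - (-27)
Superheat = 13 K

13


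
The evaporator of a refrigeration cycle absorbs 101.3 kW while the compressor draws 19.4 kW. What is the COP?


COP = Q_evap / W
COP = 101.3 / 19.4
COP = 5.222

5.222


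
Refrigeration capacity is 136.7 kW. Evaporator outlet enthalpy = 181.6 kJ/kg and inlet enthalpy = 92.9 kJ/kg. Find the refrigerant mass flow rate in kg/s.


dh = 181.6 - 92.9 = 88.7 kJ/kg
m_dot = Q / dh = 136.7 / 88.7 = 1.5411 kg/s

1.5411


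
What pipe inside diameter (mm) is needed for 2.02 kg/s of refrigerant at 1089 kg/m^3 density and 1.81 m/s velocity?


A = m_dot / (rho * v) = 2.02 / (1089 * 1.81) = 0.001024813682 m^2
d = sqrt(4*A/pi) * 1000
d = 36.1 mm

36.1


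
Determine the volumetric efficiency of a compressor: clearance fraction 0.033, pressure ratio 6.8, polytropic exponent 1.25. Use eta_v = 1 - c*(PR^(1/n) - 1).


PR^(1/n) = 6.8^(1/1.25) = 4.63454529
eta_v = 1 - 0.033 * (4.63454529 - 1)
eta_v = 0.8801

0.8801


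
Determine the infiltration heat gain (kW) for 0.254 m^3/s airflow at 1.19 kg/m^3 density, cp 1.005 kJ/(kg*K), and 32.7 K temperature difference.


Q = V_dot * rho * cp * dT
Q = 0.254 * 1.19 * 1.005 * 32.7
Q = 9.933 kW

9.933


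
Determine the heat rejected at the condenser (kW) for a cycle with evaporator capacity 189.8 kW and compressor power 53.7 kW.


Q_cond = Q_evap + W
Q_cond = 189.8 + 53.7
Q_cond = 243.5 kW

243.5


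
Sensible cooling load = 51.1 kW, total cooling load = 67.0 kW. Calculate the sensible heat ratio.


SHR = Q_sensible / Q_total
SHR = 51.1 / 67.0
SHR = 0.763

0.763


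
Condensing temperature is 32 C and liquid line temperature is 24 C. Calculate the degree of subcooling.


Subcooling = T_cond - T_liquid
Subcooling = 32 - 24
Subcooling = 8 K

8


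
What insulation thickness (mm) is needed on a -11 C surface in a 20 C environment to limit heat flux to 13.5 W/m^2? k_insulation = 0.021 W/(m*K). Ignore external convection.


dT = 20 - (-11) = 31 K
thickness = k * dT / q_max * 1000
thickness = 0.021 * 31 / 13.5 * 1000
thickness = 48.2 mm

48.2


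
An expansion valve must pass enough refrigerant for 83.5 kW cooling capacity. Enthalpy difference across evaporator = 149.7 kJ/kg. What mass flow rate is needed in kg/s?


m_dot = Q / dh
m_dot = 83.5 / 149.7
m_dot = 0.5578 kg/s

0.5578


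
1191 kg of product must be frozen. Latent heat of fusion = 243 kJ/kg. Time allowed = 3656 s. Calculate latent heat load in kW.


Q_lat = m * h_fg / t
Q_lat = 1191 * 243 / 3656
Q_lat = 79.16 kW

79.16


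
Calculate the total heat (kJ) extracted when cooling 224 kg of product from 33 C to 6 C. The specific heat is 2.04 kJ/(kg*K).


dT = 33 - (6) = 27 K
Q = m * cp * dT = 224 * 2.04 * 27
Q = 12338 kJ

12338


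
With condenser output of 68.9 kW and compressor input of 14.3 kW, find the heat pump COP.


COP_hp = Q_cond / W
COP_hp = 68.9 / 14.3
COP_hp = 4.818

4.818


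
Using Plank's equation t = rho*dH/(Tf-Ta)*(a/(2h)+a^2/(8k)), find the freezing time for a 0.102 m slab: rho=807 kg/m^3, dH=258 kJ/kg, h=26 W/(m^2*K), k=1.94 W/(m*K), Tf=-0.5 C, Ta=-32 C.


dT = -0.5 - (-32) = 31.5 K
term1 = a/(2h) = 0.102/(2*26) = 0.001961538462
term2 = a^2/(8k) = 0.102^2/(8*1.94) = 0.0006703608247
t = rho*dH*1000/dT * (term1 + term2)
t = 807*258*1000/31.5 * (0.001961538462 + 0.0006703608247)
t = 17396 s

17396


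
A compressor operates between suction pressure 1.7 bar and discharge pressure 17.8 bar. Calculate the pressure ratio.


PR = P_high / P_low
PR = 17.8 / 1.7
PR = 10.471

10.471


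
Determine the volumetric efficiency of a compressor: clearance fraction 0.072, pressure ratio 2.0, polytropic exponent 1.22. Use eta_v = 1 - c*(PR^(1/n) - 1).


PR^(1/n) = 2.0^(1/1.22) = 1.76500483
eta_v = 1 - 0.072 * (1.76500483 - 1)
eta_v = 0.9449

0.9449


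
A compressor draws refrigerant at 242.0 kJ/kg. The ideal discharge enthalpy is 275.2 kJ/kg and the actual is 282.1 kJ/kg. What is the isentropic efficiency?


dh_ideal = 275.2 - 242.0 = 33.2 kJ/kg
dh_actual = 282.1 - 242.0 = 40.1 kJ/kg
eta_s = dh_ideal / dh_actual = 33.2 / 40.1
eta_s = 0.8279

0.8279


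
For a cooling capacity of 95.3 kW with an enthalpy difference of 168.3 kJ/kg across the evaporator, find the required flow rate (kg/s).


m_dot = Q / dh
m_dot = 95.3 / 168.3
m_dot = 0.5663 kg/s

0.5663


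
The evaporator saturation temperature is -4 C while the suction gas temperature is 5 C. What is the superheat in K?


Superheat = T_suction - T_evap
Superheat = 5 - (-4)
Superheat = 9 K

9


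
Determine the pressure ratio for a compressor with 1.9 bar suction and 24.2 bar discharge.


PR = P_high / P_low
PR = 24.2 / 1.9
PR = 12.737

12.737


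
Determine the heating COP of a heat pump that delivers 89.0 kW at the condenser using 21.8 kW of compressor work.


COP_hp = Q_cond / W
COP_hp = 89.0 / 21.8
COP_hp = 4.083

4.083


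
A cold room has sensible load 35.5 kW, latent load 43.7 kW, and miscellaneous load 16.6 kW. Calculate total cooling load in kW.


Q_total = Q_s + Q_l + Q_misc
Q_total = 35.5 + 43.7 + 16.6
Q_total = 95.8 kW

95.8


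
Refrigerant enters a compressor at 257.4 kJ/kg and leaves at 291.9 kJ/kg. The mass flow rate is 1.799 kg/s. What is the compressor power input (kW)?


dh = 291.9 - 257.4 = 34.5 kJ/kg
W = m_dot * dh = 1.799 * 34.5 = 62.07 kW

62.07


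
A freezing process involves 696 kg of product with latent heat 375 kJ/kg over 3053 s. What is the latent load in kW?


Q_lat = m * h_fg / t
Q_lat = 696 * 375 / 3053
Q_lat = 85.49 kW

85.49


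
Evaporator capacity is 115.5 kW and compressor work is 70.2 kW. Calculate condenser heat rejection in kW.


Q_cond = Q_evap + W
Q_cond = 115.5 + 70.2
Q_cond = 185.7 kW

185.7


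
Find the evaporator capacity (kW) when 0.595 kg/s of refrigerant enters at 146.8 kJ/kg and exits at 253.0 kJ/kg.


dh = 253.0 - 146.8 = 106.2 kJ/kg
Q_evap = m_dot * dh = 0.595 * 106.2
Q_evap = 63.19 kW

63.19


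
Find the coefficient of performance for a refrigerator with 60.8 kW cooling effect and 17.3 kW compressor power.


COP = Q_evap / W
COP = 60.8 / 17.3
COP = 3.514

3.514


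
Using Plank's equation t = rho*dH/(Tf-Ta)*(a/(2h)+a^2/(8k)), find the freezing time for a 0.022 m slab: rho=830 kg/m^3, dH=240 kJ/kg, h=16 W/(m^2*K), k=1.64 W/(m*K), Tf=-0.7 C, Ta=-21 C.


dT = -0.7 - (-21) = 20.3 K
term1 = a/(2h) = 0.022/(2*16) = 0.0006875
term2 = a^2/(8k) = 0.022^2/(8*1.64) = 0.0000368902439
t = rho*dH*1000/dT * (term1 + term2)
t = 830*240*1000/20.3 * (0.0006875 + 0.0000368902439)
t = 7108 s

7108


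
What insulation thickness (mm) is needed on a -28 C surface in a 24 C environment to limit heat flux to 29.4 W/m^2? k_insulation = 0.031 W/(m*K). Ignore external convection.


dT = 24 - (-28) = 52 K
thickness = k * dT / q_max * 1000
thickness = 0.031 * 52 / 29.4 * 1000
thickness = 54.8 mm

54.8


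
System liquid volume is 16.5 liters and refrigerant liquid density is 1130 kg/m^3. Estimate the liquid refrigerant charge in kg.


Charge = V * rho / 1000
Charge = 16.5 * 1130 / 1000
Charge = 18.65 kg

18.65


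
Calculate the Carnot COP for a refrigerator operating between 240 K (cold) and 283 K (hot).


dT = 283 - 240 = 43 K
COP_carnot = T_cold / dT = 240 / 43
COP_carnot = 5.581

5.581


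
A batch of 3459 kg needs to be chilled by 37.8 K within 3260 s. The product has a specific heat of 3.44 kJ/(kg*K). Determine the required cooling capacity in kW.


Q = m * cp * dT / t
Q = 3459 * 3.44 * 37.8 / 3260
Q = 137.97 kW

137.97


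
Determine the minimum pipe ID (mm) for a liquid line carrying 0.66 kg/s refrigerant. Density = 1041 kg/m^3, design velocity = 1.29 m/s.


A = m_dot / (rho * v) = 0.66 / (1041 * 1.29) = 0.0004914773362 m^2
d = sqrt(4*A/pi) * 1000
d = 25.0 mm

25.0


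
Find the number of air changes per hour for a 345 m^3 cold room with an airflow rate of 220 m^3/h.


ACH = flow / volume
ACH = 220 / 345
ACH = 0.638

0.638


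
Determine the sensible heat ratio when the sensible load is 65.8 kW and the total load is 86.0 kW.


SHR = Q_sensible / Q_total
SHR = 65.8 / 86.0
SHR = 0.765

0.765


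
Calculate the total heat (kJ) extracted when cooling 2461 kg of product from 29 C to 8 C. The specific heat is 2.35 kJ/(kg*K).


dT = 29 - (8) = 21 K
Q = m * cp * dT = 2461 * 2.35 * 21
Q = 121450 kJ

121450


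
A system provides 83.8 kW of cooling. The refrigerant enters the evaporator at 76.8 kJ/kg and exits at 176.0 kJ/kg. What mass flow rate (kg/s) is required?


dh = 176.0 - 76.8 = 99.2 kJ/kg
m_dot = Q / dh = 83.8 / 99.2 = 0.8448 kg/s

0.8448


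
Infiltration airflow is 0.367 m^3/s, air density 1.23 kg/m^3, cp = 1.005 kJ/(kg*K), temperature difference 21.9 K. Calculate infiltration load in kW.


Q = V_dot * rho * cp * dT
Q = 0.367 * 1.23 * 1.005 * 21.9
Q = 9.935 kW

9.935


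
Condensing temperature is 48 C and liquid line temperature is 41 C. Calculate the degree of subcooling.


Subcooling = T_cond - T_liquid
Subcooling = 48 - 41
Subcooling = 7 K

7


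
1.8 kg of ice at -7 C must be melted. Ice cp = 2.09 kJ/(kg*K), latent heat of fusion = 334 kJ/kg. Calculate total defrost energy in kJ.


Sensible heat = cp * dT = 2.09 * 7 = 14.63 kJ/kg
Total per kg = 14.63 + 334 = 348.63 kJ/kg
Q = m * total = 1.8 * 348.63
Q = 627.5 kJ

627.5


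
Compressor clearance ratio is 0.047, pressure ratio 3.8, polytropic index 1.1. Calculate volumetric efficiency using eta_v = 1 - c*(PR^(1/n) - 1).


PR^(1/n) = 3.8^(1/1.1) = 3.3657046
eta_v = 1 - 0.047 * (3.3657046 - 1)
eta_v = 0.8888

0.8888


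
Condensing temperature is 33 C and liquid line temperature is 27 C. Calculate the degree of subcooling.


Subcooling = T_cond - T_liquid
Subcooling = 33 - 27
Subcooling = 6 K

6


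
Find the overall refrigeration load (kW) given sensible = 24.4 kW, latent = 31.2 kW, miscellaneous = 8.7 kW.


Q_total = Q_s + Q_l + Q_misc
Q_total = 24.4 + 31.2 + 8.7
Q_total = 64.3 kW

64.3


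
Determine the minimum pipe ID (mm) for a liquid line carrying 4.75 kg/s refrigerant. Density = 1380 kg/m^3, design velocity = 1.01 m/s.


A = m_dot / (rho * v) = 4.75 / (1380 * 1.01) = 0.003407949491 m^2
d = sqrt(4*A/pi) * 1000
d = 65.9 mm

65.9


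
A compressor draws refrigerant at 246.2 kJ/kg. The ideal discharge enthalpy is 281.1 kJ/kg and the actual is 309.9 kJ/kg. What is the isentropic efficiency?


dh_ideal = 281.1 - 246.2 = 34.9 kJ/kg
dh_actual = 309.9 - 246.2 = 63.7 kJ/kg
eta_s = dh_ideal / dh_actual = 34.9 / 63.7
eta_s = 0.5479

0.5479


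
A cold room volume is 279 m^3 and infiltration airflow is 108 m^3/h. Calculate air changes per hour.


ACH = flow / volume
ACH = 108 / 279
ACH = 0.387

0.387


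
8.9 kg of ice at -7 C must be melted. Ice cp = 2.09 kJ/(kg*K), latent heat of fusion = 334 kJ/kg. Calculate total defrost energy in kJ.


Sensible heat = cp * dT = 2.09 * 7 = 14.63 kJ/kg
Total per kg = 14.63 + 334 = 348.63 kJ/kg
Q = m * total = 8.9 * 348.63
Q = 3102.8 kJ

3102.8


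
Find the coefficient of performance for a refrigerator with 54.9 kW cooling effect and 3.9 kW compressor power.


COP = Q_evap / W
COP = 54.9 / 3.9
COP = 14.077

14.077


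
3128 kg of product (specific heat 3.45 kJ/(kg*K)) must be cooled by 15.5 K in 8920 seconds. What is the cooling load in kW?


Q = m * cp * dT / t
Q = 3128 * 3.45 * 15.5 / 8920
Q = 18.752 kW

18.752


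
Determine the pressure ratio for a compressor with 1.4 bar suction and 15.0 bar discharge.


PR = P_high / P_low
PR = 15.0 / 1.4
PR = 10.714

10.714


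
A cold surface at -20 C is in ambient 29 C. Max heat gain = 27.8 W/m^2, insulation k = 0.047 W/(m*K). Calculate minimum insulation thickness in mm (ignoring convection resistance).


dT = 29 - (-20) = 49 K
thickness = k * dT / q_max * 1000
thickness = 0.047 * 49 / 27.8 * 1000
thickness = 82.8 mm

82.8


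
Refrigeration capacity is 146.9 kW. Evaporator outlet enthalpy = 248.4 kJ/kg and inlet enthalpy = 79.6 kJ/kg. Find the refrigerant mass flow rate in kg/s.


dh = 248.4 - 79.6 = 168.8 kJ/kg
m_dot = Q / dh = 146.9 / 168.8 = 0.8703 kg/s

0.8703


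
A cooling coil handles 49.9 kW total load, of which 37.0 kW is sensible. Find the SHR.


SHR = Q_sensible / Q_total
SHR = 37.0 / 49.9
SHR = 0.741

0.741


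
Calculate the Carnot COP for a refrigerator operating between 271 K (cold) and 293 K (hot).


dT = 293 - 271 = 22 K
COP_carnot = T_cold / dT = 271 / 22
COP_carnot = 12.318

12.318
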